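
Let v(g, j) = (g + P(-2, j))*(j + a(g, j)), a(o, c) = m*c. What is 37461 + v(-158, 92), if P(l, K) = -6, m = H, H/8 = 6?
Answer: -701851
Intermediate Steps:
H = 48 (H = 8*6 = 48)
m = 48
a(o, c) = 48*c
v(g, j) = 49*j*(-6 + g) (v(g, j) = (g - 6)*(j + 48*j) = (-6 + g)*(49*j) = 49*j*(-6 + g))
37461 + v(-158, 92) = 37461 + 49*92*(-6 - 158) = 37461 + 49*92*(-164) = 37461 - 739312 = -701851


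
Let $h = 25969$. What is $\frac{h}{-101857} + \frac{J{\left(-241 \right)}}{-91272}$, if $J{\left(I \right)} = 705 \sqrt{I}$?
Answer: $- \frac{25969}{101857} - \frac{235 i \sqrt{241}}{30424} \approx -0.25496 - 0.11991 i$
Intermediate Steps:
$\frac{h}{-101857} + \frac{J{\left(-241 \right)}}{-91272} = \frac{25969}{-101857} + \frac{705 \sqrt{-241}}{-91272} = 25969 \left(- \frac{1}{101857}\right) + 705 i \sqrt{241} \left(- \frac{1}{91272}\right) = - \frac{25969}{101857} + 705 i \sqrt{241} \left(- \frac{1}{91272}\right) = - \frac{25969}{101857} - \frac{235 i \sqrt{241}}{30424}$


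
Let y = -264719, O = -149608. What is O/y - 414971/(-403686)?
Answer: 170245363237/106863354234 ≈ 1.5931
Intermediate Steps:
O/y - 414971/(-403686) = -149608/(-264719) - 414971/(-403686) = -149608*(-1/264719) - 414971*(-1/403686) = 149608/264719 + 414971/403686 = 170245363237/106863354234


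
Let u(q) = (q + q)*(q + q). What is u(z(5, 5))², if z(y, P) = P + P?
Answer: 160000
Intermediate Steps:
z(y, P) = 2*P
u(q) = 4*q² (u(q) = (2*q)*(2*q) = 4*q²)
u(z(5, 5))² = (4*(2*5)²)² = (4*10²)² = (4*100)² = 400² = 160000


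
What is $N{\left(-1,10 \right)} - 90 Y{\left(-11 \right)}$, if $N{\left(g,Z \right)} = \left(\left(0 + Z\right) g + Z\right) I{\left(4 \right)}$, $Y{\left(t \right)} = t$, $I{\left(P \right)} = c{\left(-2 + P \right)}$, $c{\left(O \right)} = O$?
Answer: $990$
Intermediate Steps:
$I{\left(P \right)} = -2 + P$
$N{\left(g,Z \right)} = 2 Z + 2 Z g$ ($N{\left(g,Z \right)} = \left(\left(0 + Z\right) g + Z\right) \left(-2 + 4\right) = \left(Z g + Z\right) 2 = \left(Z + Z g\right) 2 = 2 Z + 2 Z g$)
$N{\left(-1,10 \right)} - 90 Y{\left(-11 \right)} = 2 \cdot 10 \left(1 - 1\right) - -990 = 2 \cdot 10 \cdot 0 + 990 = 0 + 990 = 990$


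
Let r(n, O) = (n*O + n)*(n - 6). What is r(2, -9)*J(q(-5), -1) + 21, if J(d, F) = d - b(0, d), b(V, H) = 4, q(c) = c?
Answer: -555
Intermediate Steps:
r(n, O) = (-6 + n)*(n + O*n) (r(n, O) = (O*n + n)*(-6 + n) = (n + O*n)*(-6 + n) = (-6 + n)*(n + O*n))
J(d, F) = -4 + d (J(d, F) = d - 1*4 = d - 4 = -4 + d)
r(2, -9)*J(q(-5), -1) + 21 = (2*(-6 + 2 - 6*(-9) - 9*2))*(-4 - 5) + 21 = (2*(-6 + 2 + 54 - 18))*(-9) + 21 = (2*32)*(-9) + 21 = 64*(-9) + 21 = -576 + 21 = -555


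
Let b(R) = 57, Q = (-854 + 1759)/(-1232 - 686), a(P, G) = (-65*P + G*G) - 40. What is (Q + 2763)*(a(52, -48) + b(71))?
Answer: -5611142211/1918 ≈ -2.9255e+6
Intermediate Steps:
a(P, G) = -40 + G² - 65*P (a(P, G) = (-65*P + G²) - 40 = (G² - 65*P) - 40 = -40 + G² - 65*P)
Q = -905/1918 (Q = 905/(-1918) = 905*(-1/1918) = -905/1918 ≈ -0.47185)
(Q + 2763)*(a(52, -48) + b(71)) = (-905/1918 + 2763)*((-40 + (-48)² - 65*52) + 57) = 5298529*((-40 + 2304 - 3380) + 57)/1918 = 5298529*(-1116 + 57)/1918 = (5298529/1918)*(-1059) = -5611142211/1918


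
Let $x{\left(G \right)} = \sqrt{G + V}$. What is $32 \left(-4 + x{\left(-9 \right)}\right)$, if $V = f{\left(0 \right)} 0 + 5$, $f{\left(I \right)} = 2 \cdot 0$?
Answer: $-128 + 64 i \approx -128.0 + 64.0 i$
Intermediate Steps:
$f{\left(I \right)} = 0$
$V = 5$ ($V = 0 \cdot 0 + 5 = 0 + 5 = 5$)
$x{\left(G \right)} = \sqrt{5 + G}$ ($x{\left(G \right)} = \sqrt{G + 5} = \sqrt{5 + G}$)
$32 \left(-4 + x{\left(-9 \right)}\right) = 32 \left(-4 + \sqrt{5 - 9}\right) = 32 \left(-4 + \sqrt{-4}\right) = 32 \left(-4 + 2 i\right) = -128 + 64 i$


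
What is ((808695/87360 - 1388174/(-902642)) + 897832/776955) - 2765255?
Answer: -434402915150240640809/157093936184640 ≈ -2.7652e+6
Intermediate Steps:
((808695/87360 - 1388174/(-902642)) + 897832/776955) - 2765255 = ((808695*(1/87360) - 1388174*(-1/902642)) + 897832*(1/776955)) - 2765255 = ((53913/5824 + 694087/451321) + 897832/776955) - 2765255 = (2182648597/202191808 + 897832/776955) - 2765255 = 1877354016042391/157093936184640 - 2765255 = -434402915150240640809/157093936184640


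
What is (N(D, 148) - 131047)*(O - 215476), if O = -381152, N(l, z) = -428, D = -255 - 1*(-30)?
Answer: 78441666300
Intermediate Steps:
D = -225 (D = -255 + 30 = -225)
(N(D, 148) - 131047)*(O - 215476) = (-428 - 131047)*(-381152 - 215476) = -131475*(-596628) = 78441666300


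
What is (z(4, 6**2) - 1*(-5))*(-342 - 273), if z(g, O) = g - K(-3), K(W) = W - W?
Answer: -5535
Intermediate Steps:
K(W) = 0
z(g, O) = g (z(g, O) = g - 1*0 = g + 0 = g)
(z(4, 6**2) - 1*(-5))*(-342 - 273) = (4 - 1*(-5))*(-342 - 273) = (4 + 5)*(-615) = 9*(-615) = -5535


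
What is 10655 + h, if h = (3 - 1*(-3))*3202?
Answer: 29867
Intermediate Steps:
h = 19212 (h = (3 + 3)*3202 = 6*3202 = 19212)
10655 + h = 10655 + 19212 = 29867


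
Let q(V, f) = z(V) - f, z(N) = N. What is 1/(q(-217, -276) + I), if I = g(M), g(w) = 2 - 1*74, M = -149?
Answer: -1/13 ≈ -0.076923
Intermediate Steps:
q(V, f) = V - f
g(w) = -72 (g(w) = 2 - 74 = -72)
I = -72
1/(q(-217, -276) + I) = 1/((-217 - 1*(-276)) - 72) = 1/((-217 + 276) - 72) = 1/(59 - 72) = 1/(-13) = -1/13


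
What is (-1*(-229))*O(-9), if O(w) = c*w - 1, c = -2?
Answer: 3893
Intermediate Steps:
O(w) = -1 - 2*w (O(w) = -2*w - 1 = -1 - 2*w)
(-1*(-229))*O(-9) = (-1*(-229))*(-1 - 2*(-9)) = 229*(-1 + 18) = 229*17 = 3893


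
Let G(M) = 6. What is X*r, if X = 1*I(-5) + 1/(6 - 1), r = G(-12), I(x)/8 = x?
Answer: -1194/5 ≈ -238.80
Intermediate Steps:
I(x) = 8*x
r = 6
X = -199/5 (X = 1*(8*(-5)) + 1/(6 - 1) = 1*(-40) + 1/5 = -40 + 1/5 = -199/5 ≈ -39.800)
X*r = -199/5*6 = -1194/5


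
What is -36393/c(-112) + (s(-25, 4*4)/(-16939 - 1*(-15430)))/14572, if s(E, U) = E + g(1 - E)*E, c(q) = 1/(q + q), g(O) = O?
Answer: 59752079383137/7329716 ≈ 8.1520e+6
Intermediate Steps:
c(q) = 1/(2*q)
s(E, U) = E + E*(1 - E) (s(E, U) = E + (1 - E)*E = E + E*(1 - E))
-36393/c(-112) + (s(-25, 4*4)/(-16939 - 1*(-15430)))/14572 = -36393/((½)/(-112)) + ((-25*(2 - 1*(-25)))/(-16939 - 1*(-15430)))/14572 = -36393/((½)*(-1/112)) + ((-25*(2 + 25))/(-16939 + 15430))*(1/14572) = -36393/(-1/224) + (-25*27/(-1509))*(1/14572) = -36393*(-224) - 675*(-1/1509)*(1/14572) = 8152032 + (225/503)*(1/14572) = 8152032 + 225/7329716 = 59752079383137/7329716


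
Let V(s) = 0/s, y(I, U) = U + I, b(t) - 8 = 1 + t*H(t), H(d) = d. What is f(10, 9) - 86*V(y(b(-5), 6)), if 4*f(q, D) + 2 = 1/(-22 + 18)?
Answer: -9/16 ≈ -0.56250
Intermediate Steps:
f(q, D) = -9/16 (f(q, D) = -½ + 1/(4*(-22 + 18)) = -½ + (¼)/(-4) = -½ + (¼)*(-¼) = -½ - 1/16 = -9/16)
b(t) = 9 + t² (b(t) = 8 + (1 + t*t) = 8 + (1 + t²) = 9 + t²)
y(I, U) = I + U
V(s) = 0
f(10, 9) - 86*V(y(b(-5), 6)) = -9/16 - 86*0 = -9/16 + 0 = -9/16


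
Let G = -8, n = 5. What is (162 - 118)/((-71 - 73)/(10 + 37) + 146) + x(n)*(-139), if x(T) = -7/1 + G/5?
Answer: 20081913/16795 ≈ 1195.7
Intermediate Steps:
x(T) = -43/5 (x(T) = -7/1 - 8/5 = -7*1 - 8*⅕ = -7 - 8/5 = -43/5)
(162 - 118)/((-71 - 73)/(10 + 37) + 146) + x(n)*(-139) = (162 - 118)/((-71 - 73)/(10 + 37) + 146) - 43/5*(-139) = 44/(-144/47 + 146) + 5977/5 = 44/(6718/47) + 5977/5 = 44*(47/6718) + 5977/5 = 1034/3359 + 5977/5 = 20081913/16795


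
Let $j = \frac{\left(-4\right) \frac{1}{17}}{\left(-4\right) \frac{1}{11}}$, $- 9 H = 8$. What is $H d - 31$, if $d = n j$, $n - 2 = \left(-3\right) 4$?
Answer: $- \frac{3863}{153} \approx -25.248$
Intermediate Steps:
$H = - \frac{8}{9}$ ($H = \left(- \frac{1}{9}\right) 8 = - \frac{8}{9} \approx -0.88889$)
$j = \frac{11}{17}$ ($j = \frac{\left(-4\right) \frac{1}{17}}{\left(-4\right) \frac{1}{11}} = - \frac{4}{17 \left(- \frac{4}{11}\right)} = \left(- \frac{4}{17}\right) \left(- \frac{11}{4}\right) = \frac{11}{17} \approx 0.64706$)
$n = -10$ ($n = 2 - 12 = -10$)
$d = - \frac{110}{17}$ ($d = \left(-10\right) \frac{11}{17} = - \frac{110}{17} \approx -6.4706$)
$H d - 31 = \left(- \frac{8}{9}\right) \left(- \frac{110}{17}\right) - 31 = \frac{880}{153} - 31 = - \frac{3863}{153}$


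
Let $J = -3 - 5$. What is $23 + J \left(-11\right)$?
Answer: $111$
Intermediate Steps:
$J = -8$ ($J = -3 - 5 = -8$)
$23 + J \left(-11\right) = 23 - -88 = 23 + 88 = 111$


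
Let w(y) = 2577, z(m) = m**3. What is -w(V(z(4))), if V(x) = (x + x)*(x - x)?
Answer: -2577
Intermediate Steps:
V(x) = 0 (V(x) = (2*x)*0 = 0)
-w(V(z(4))) = -1*2577 = -2577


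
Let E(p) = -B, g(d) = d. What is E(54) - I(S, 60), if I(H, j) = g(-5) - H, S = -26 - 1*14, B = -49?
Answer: 14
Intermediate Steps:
S = -40 (S = -26 - 14 = -40)
I(H, j) = -5 - H
E(p) = 49 (E(p) = -1*(-49) = 49)
E(54) - I(S, 60) = 49 - (-5 - 1*(-40)) = 49 - (-5 + 40) = 49 - 1*35 = 49 - 35 = 14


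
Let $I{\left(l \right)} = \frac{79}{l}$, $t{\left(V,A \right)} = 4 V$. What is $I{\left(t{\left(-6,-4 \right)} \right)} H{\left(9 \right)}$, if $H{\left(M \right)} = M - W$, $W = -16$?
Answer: $- \frac{1975}{24} \approx -82.292$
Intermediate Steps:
$H{\left(M \right)} = 16 + M$ ($H{\left(M \right)} = M - -16 = M + 16 = 16 + M$)
$I{\left(t{\left(-6,-4 \right)} \right)} H{\left(9 \right)} = \frac{79}{4 \left(-6\right)} \left(16 + 9\right) = \frac{79}{-24} \cdot 25 = 79 \left(- \frac{1}{24}\right) 25 = \left(- \frac{79}{24}\right) 25 = - \frac{1975}{24}$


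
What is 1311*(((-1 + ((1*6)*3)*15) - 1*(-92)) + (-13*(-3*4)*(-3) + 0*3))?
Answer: -140277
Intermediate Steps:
1311*(((-1 + ((1*6)*3)*15) - 1*(-92)) + (-13*(-3*4)*(-3) + 0*3)) = 1311*(((-1 + (6*3)*15) + 92) + (-(-156)*(-3) + 0)) = 1311*(((-1 + 18*15) + 92) + (-13*36 + 0)) = 1311*(((-1 + 270) + 92) + (-468 + 0)) = 1311*((269 + 92) - 468) = 1311*(361 - 468) = 1311*(-107) = -140277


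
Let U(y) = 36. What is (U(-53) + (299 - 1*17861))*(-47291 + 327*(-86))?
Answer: 1321688238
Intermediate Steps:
(U(-53) + (299 - 1*17861))*(-47291 + 327*(-86)) = (36 + (299 - 1*17861))*(-47291 + 327*(-86)) = (36 + (299 - 17861))*(-47291 - 28122) = (36 - 17562)*(-75413) = -17526*(-75413) = 1321688238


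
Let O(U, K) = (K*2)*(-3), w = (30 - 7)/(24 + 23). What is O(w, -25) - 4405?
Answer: -4255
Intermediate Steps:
w = 23/47 ≈ 0.48936
O(U, K) = -6*K (O(U, K) = (2*K)*(-3) = -6*K)
O(w, -25) - 4405 = -6*(-25) - 4405 = 150 - 4405 = -4255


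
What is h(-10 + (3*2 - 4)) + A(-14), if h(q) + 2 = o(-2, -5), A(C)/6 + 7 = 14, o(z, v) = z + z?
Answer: 36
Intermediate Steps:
o(z, v) = 2*z
A(C) = 42 (A(C) = -42 + 6*14 = -42 + 84 = 42)
h(q) = -6 (h(q) = -2 + 2*(-2) = -2 - 4 = -6)
h(-10 + (3*2 - 4)) + A(-14) = -6 + 42 = 36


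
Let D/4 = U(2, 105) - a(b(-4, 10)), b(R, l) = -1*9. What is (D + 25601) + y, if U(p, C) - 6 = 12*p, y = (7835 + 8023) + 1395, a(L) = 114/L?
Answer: 129074/3 ≈ 43025.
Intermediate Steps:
b(R, l) = -9
y = 17253 (y = 15858 + 1395 = 17253)
U(p, C) = 6 + 12*p
D = 512/3 (D = 4*((6 + 12*2) - 114/(-9)) = 4*((6 + 24) - 114*(-1)/9) = 4*(30 - 1*(-38/3)) = 4*(30 + 38/3) = 4*(128/3) = 512/3 ≈ 170.67)
(D + 25601) + y = (512/3 + 25601) + 17253 = 77315/3 + 17253 = 129074/3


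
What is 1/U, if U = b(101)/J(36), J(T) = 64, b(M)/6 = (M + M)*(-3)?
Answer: -16/909 ≈ -0.017602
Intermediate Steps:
b(M) = -36*M (b(M) = 6*((M + M)*(-3)) = 6*((2*M)*(-3)) = 6*(-6*M) = -36*M)
U = -909/16 (U = -36*101/64 = -3636*1/64 = -909/16 ≈ -56.813)
1/U = 1/(-909/16) = -16/909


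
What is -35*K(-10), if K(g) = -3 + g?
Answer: 455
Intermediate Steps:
-35*K(-10) = -35*(-3 - 10) = -35*(-13) = 455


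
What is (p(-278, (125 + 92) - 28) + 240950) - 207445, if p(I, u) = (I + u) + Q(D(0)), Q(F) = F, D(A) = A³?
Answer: 33416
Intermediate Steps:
p(I, u) = I + u (p(I, u) = (I + u) + 0³ = (I + u) + 0 = I + u)
(p(-278, (125 + 92) - 28) + 240950) - 207445 = ((-278 + ((125 + 92) - 28)) + 240950) - 207445 = ((-278 + (217 - 28)) + 240950) - 207445 = ((-278 + 189) + 240950) - 207445 = (-89 + 240950) - 207445 = 240861 - 207445 = 33416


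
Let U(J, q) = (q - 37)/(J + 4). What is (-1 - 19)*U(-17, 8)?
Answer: -580/13 ≈ -44.615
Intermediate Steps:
U(J, q) = (-37 + q)/(4 + J)
(-1 - 19)*U(-17, 8) = (-1 - 19)*((-37 + 8)/(4 - 17)) = -20*(-29)/(-13) = -(-20)*(-29)/13 = -20*29/13 = -580/13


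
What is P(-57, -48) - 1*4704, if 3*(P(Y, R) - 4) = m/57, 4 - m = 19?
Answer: -267905/57 ≈ -4700.1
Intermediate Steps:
m = -15 (m = 4 - 1*19 = 4 - 19 = -15)
P(Y, R) = 223/57 (P(Y, R) = 4 + (-15/57)/3 = 4 + (-15*1/57)/3 = 4 + (⅓)*(-5/19) = 4 - 5/57 = 223/57)
P(-57, -48) - 1*4704 = 223/57 - 1*4704 = 223/57 - 4704 = -267905/57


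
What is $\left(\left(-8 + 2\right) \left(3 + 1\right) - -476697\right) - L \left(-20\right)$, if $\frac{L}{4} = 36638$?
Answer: $3407713$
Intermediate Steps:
$L = 146552$ ($L = 4 \cdot 36638 = 146552$)
$\left(\left(-8 + 2\right) \left(3 + 1\right) - -476697\right) - L \left(-20\right) = \left(\left(-8 + 2\right) \left(3 + 1\right) - -476697\right) - 146552 \left(-20\right) = \left(\left(-6\right) 4 + 476697\right) - -2931040 = \left(-24 + 476697\right) + 2931040 = 476673 + 2931040 = 3407713$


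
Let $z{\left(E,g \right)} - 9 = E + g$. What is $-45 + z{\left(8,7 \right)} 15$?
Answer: $315$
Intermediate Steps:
$z{\left(E,g \right)} = 9 + E + g$ ($z{\left(E,g \right)} = 9 + \left(E + g\right) = 9 + E + g$)
$-45 + z{\left(8,7 \right)} 15 = -45 + \left(9 + 8 + 7\right) 15 = -45 + 24 \cdot 15 = -45 + 360 = 315$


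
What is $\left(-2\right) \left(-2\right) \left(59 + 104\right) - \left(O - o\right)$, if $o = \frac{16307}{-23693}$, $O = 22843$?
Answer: $- \frac{525787670}{23693} \approx -22192.0$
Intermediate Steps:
$o = - \frac{16307}{23693}$ ($o = 16307 \left(- \frac{1}{23693}\right) = - \frac{16307}{23693} \approx -0.68826$)
$\left(-2\right) \left(-2\right) \left(59 + 104\right) - \left(O - o\right) = \left(-2\right) \left(-2\right) \left(59 + 104\right) - \frac{541235506}{23693} = 4 \cdot 163 - \frac{541235506}{23693} = 652 - \frac{541235506}{23693} = - \frac{525787670}{23693}$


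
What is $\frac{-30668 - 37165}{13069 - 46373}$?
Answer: $\frac{67833}{33304} \approx 2.0368$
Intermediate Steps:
$\frac{-30668 - 37165}{13069 - 46373} = - \frac{67833}{13069 - 46373} = - \frac{67833}{-33304} = \left(-67833\right) \left(- \frac{1}{33304}\right) = \frac{67833}{33304}$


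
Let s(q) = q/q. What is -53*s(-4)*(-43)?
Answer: 2279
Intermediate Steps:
s(q) = 1
-53*s(-4)*(-43) = -53*1*(-43) = -53*(-43) = 2279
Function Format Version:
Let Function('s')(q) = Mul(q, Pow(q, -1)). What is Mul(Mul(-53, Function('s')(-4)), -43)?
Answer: 2279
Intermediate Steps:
Function('s')(q) = 1
Mul(Mul(-53, Function('s')(-4)), -43) = Mul(Mul(-53, 1), -43) = Mul(-53, -43) = 2279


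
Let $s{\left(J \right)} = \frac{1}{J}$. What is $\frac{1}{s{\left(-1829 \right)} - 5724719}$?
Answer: $- \frac{1829}{10470511052} \approx -1.7468 \cdot 10^{-7}$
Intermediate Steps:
$\frac{1}{s{\left(-1829 \right)} - 5724719} = \frac{1}{\frac{1}{-1829} - 5724719} = \frac{1}{- \frac{1}{1829} - 5724719} = \frac{1}{- \frac{10470511052}{1829}} = - \frac{1829}{10470511052}$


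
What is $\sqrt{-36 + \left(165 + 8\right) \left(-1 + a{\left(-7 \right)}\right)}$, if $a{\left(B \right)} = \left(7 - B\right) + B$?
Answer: $\sqrt{1002} \approx 31.654$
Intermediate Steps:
$a{\left(B \right)} = 7$
$\sqrt{-36 + \left(165 + 8\right) \left(-1 + a{\left(-7 \right)}\right)} = \sqrt{-36 + \left(165 + 8\right) \left(-1 + 7\right)} = \sqrt{-36 + 173 \cdot 6} = \sqrt{-36 + 1038} = \sqrt{1002}$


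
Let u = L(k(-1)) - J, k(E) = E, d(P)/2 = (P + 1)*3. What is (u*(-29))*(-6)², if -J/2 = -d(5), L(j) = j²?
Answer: 74124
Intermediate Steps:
d(P) = 6 + 6*P (d(P) = 2*((P + 1)*3) = 2*((1 + P)*3) = 2*(3 + 3*P) = 6 + 6*P)
J = 72 (J = -(-2)*(6 + 6*5) = -(-2)*(6 + 30) = -(-2)*36 = -2*(-36) = 72)
u = -71 (u = (-1)² - 1*72 = 1 - 72 = -71)
(u*(-29))*(-6)² = -71*(-29)*(-6)² = 2059*36 = 74124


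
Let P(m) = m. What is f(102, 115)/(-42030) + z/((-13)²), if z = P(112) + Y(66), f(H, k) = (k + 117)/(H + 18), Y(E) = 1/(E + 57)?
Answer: 2895035609/4368388050 ≈ 0.66272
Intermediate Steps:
Y(E) = 1/(57 + E)
f(H, k) = (117 + k)/(18 + H)
z = 13777/123 (z = 112 + 1/(57 + 66) = 112 + 1/123 = 13777/123 ≈ 112.01)
f(102, 115)/(-42030) + z/((-13)²) = ((117 + 115)/(18 + 102))/(-42030) + 13777/(123*((-13)²)) = (232/120)*(-1/42030) + (13777/123)/169 = ((1/120)*232)*(-1/42030) + (13777/123)*(1/169) = (29/15)*(-1/42030) + 13777/20787 = -29/630450 + 13777/20787 = 2895035609/4368388050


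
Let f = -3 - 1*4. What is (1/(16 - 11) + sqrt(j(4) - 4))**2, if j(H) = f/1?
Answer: -274/25 + 2*I*sqrt(11)/5 ≈ -10.96 + 1.3267*I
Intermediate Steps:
f = -7 (f = -3 - 4 = -7)
j(H) = -7 (j(H) = -7/1 = -7*1 = -7)
(1/(16 - 11) + sqrt(j(4) - 4))**2 = (1/(16 - 11) + sqrt(-7 - 4))**2 = (1/5 + sqrt(-11))**2 = (1/5 + I*sqrt(11))**2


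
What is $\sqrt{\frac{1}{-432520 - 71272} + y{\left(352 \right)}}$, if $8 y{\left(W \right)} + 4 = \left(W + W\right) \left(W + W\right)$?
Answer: $\frac{\sqrt{717845412001}}{3404} \approx 248.9$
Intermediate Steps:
$y{\left(W \right)} = - \frac{1}{2} + \frac{W^{2}}{2}$ ($y{\left(W \right)} = - \frac{1}{2} + \frac{\left(W + W\right) \left(W + W\right)}{8} = - \frac{1}{2} + \frac{2 W 2 W}{8} = - \frac{1}{2} + \frac{4 W^{2}}{8} = - \frac{1}{2} + \frac{W^{2}}{2}$)
$\sqrt{\frac{1}{-432520 - 71272} + y{\left(352 \right)}} = \sqrt{\frac{1}{-432520 - 71272} - \left(\frac{1}{2} - \frac{352^{2}}{2}\right)} = \sqrt{\frac{1}{-503792} + \left(- \frac{1}{2} + \frac{1}{2} \cdot 123904\right)} = \sqrt{- \frac{1}{503792} + \left(- \frac{1}{2} + 61952\right)} = \sqrt{- \frac{1}{503792} + \frac{123903}{2}} = \sqrt{\frac{31210670087}{503792}} = \frac{\sqrt{717845412001}}{3404}$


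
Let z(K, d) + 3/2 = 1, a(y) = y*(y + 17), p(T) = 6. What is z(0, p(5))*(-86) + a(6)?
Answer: 181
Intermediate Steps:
a(y) = y*(17 + y)
z(K, d) = -½ (z(K, d) = -3/2 + 1 = -½)
z(0, p(5))*(-86) + a(6) = -½*(-86) + 6*(17 + 6) = 43 + 6*23 = 43 + 138 = 181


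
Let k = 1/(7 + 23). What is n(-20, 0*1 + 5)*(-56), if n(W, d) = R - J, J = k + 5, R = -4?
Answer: 7588/15 ≈ 505.87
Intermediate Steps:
k = 1/30 ≈ 0.033333
J = 151/30 (J = 1/30 + 5 = 151/30 ≈ 5.0333)
n(W, d) = -271/30 (n(W, d) = -4 - 1*151/30 = -4 - 151/30 = -271/30)
n(-20, 0*1 + 5)*(-56) = -271/30*(-56) = 7588/15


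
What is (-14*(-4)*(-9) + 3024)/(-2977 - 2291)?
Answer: -210/439 ≈ -0.47836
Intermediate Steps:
(-14*(-4)*(-9) + 3024)/(-2977 - 2291) = (56*(-9) + 3024)/(-5268) = (-504 + 3024)*(-1/5268) = 2520*(-1/5268) = -210/439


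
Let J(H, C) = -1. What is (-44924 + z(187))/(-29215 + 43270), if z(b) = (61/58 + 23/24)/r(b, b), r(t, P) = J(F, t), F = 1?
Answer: -31268503/9782280 ≈ -3.1964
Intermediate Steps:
r(t, P) = -1
z(b) = -1399/696 (z(b) = (61/58 + 23/24)/(-1) = (61*(1/58) + 23*(1/24))*(-1) = (61/58 + 23/24)*(-1) = (1399/696)*(-1) = -1399/696)
(-44924 + z(187))/(-29215 + 43270) = (-44924 - 1399/696)/(-29215 + 43270) = -31268503/696/14055 = -31268503/696*1/14055 = -31268503/9782280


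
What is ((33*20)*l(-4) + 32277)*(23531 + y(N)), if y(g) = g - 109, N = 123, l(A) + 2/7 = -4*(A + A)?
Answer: 8769547155/7 ≈ 1.2528e+9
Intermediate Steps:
l(A) = -2/7 - 8*A (l(A) = -2/7 - 4*(A + A) = -2/7 - 8*A)
y(g) = -109 + g
((33*20)*l(-4) + 32277)*(23531 + y(N)) = ((33*20)*(-2/7 - 8*(-4)) + 32277)*(23531 + (-109 + 123)) = (660*(-2/7 + 32) + 32277)*(23531 + 14) = (660*(222/7) + 32277)*23545 = (146520/7 + 32277)*23545 = (372459/7)*23545 = 8769547155/7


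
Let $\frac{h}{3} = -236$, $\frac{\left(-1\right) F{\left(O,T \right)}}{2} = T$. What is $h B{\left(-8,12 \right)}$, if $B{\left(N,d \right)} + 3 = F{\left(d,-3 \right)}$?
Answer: $-2124$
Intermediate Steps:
$F{\left(O,T \right)} = - 2 T$
$B{\left(N,d \right)} = 3$ ($B{\left(N,d \right)} = -3 - -6 = -3 + 6 = 3$)
$h = -708$ ($h = 3 \left(-236\right) = -708$)
$h B{\left(-8,12 \right)} = \left(-708\right) 3 = -2124$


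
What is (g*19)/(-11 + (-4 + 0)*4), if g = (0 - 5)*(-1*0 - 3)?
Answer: -95/9 ≈ -10.556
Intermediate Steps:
g = 15 (g = -5*(0 - 3) = -5*(-3) = 15)
(g*19)/(-11 + (-4 + 0)*4) = (15*19)/(-11 + (-4 + 0)*4) = 285/(-11 - 4*4) = 285/(-11 - 16) = 285/(-27) = 285*(-1/27) = -95/9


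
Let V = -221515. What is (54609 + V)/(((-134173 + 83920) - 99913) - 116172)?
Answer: 83453/133169 ≈ 0.62667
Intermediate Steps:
(54609 + V)/(((-134173 + 83920) - 99913) - 116172) = (54609 - 221515)/(((-134173 + 83920) - 99913) - 116172) = -166906/((-50253 - 99913) - 116172) = -166906/(-150166 - 116172) = -166906/(-266338) = -166906*(-1/266338) = 83453/133169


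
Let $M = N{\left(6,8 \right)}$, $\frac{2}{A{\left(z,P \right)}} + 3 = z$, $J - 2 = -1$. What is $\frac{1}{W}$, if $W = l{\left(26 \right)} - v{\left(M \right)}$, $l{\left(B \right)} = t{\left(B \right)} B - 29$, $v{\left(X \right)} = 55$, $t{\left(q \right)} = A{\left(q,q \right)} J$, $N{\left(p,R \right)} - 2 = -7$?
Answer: $- \frac{23}{1880} \approx -0.012234$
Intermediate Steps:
$J = 1$ ($J = 2 - 1 = 1$)
$N{\left(p,R \right)} = -5$ ($N{\left(p,R \right)} = 2 - 7 = -5$)
$A{\left(z,P \right)} = \frac{2}{-3 + z}$
$M = -5$
$t{\left(q \right)} = \frac{2}{-3 + q}$ ($t{\left(q \right)} = \frac{2}{-3 + q} 1 = \frac{2}{-3 + q}$)
$l{\left(B \right)} = -29 + \frac{2 B}{-3 + B}$ ($l{\left(B \right)} = \frac{2}{-3 + B} B - 29 = \frac{2 B}{-3 + B} - 29 = -29 + \frac{2 B}{-3 + B}$)
$W = - \frac{1880}{23}$ ($W = \frac{3 \left(29 - 234\right)}{-3 + 26} - 55 = \frac{3 \left(29 - 234\right)}{23} - 55 = 3 \cdot \frac{1}{23} \left(-205\right) - 55 = - \frac{615}{23} - 55 = - \frac{1880}{23} \approx -81.739$)
$\frac{1}{W} = \frac{1}{- \frac{1880}{23}} = - \frac{23}{1880}$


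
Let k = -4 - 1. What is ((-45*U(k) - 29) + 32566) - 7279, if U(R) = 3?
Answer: 25123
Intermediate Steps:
k = -5
((-45*U(k) - 29) + 32566) - 7279 = ((-45*3 - 29) + 32566) - 7279 = ((-135 - 29) + 32566) - 7279 = (-164 + 32566) - 7279 = 32402 - 7279 = 25123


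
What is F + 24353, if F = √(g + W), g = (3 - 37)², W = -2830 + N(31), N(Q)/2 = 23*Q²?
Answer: 24353 + 14*√217 ≈ 24559.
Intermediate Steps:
N(Q) = 46*Q² (N(Q) = 2*(23*Q²) = 46*Q²)
W = 41376 (W = -2830 + 46*31² = -2830 + 46*961 = -2830 + 44206 = 41376)
g = 1156 (g = (-34)² = 1156)
F = 14*√217 (F = √(1156 + 41376) = √42532 = 14*√217 ≈ 206.23)
F + 24353 = 14*√217 + 24353 = 24353 + 14*√217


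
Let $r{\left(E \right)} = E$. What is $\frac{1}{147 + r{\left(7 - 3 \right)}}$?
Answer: $\frac{1}{151} \approx 0.0066225$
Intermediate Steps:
$\frac{1}{147 + r{\left(7 - 3 \right)}} = \frac{1}{147 + \left(7 - 3\right)} = \frac{1}{147 + 4} = \frac{1}{151}$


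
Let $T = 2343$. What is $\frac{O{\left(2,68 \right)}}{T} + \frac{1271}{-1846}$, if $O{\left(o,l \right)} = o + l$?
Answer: $- \frac{40123}{60918} \approx -0.65864$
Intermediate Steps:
$O{\left(o,l \right)} = l + o$
$\frac{O{\left(2,68 \right)}}{T} + \frac{1271}{-1846} = \frac{68 + 2}{2343} + \frac{1271}{-1846} = 70 \cdot \frac{1}{2343} + 1271 \left(- \frac{1}{1846}\right) = \frac{70}{2343} - \frac{1271}{1846} = - \frac{40123}{60918}$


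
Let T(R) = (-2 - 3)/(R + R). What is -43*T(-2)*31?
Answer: -6665/4 ≈ -1666.3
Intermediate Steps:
T(R) = -5/(2*R) (T(R) = -5*1/(2*R) = -5/(2*R))
-43*T(-2)*31 = -(-215)/(2*(-2))*31 = -(-215)*(-1)/(2*2)*31 = -43*5/4*31 = -215/4*31 = -6665/4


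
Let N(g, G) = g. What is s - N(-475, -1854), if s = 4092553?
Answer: 4093028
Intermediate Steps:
s - N(-475, -1854) = 4092553 - 1*(-475) = 4092553 + 475 = 4093028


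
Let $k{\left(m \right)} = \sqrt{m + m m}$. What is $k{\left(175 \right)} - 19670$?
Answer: $-19670 + 20 \sqrt{77} \approx -19495.0$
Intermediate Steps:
$k{\left(m \right)} = \sqrt{m + m^{2}}$
$k{\left(175 \right)} - 19670 = \sqrt{175 \left(1 + 175\right)} - 19670 = \sqrt{175 \cdot 176} - 19670 = \sqrt{30800} - 19670 = 20 \sqrt{77} - 19670 = -19670 + 20 \sqrt{77}$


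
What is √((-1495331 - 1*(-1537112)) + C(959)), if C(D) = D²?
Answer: √961462 ≈ 980.54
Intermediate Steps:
√((-1495331 - 1*(-1537112)) + C(959)) = √((-1495331 - 1*(-1537112)) + 959²) = √((-1495331 + 1537112) + 919681) = √(41781 + 919681) = √961462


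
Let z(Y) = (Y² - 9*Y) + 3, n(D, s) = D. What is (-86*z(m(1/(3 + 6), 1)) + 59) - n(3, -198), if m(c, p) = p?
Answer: 486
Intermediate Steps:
z(Y) = 3 + Y² - 9*Y
(-86*z(m(1/(3 + 6), 1)) + 59) - n(3, -198) = (-86*(3 + 1² - 9*1) + 59) - 1*3 = (-86*(3 + 1 - 9) + 59) - 3 = (-86*(-5) + 59) - 3 = (430 + 59) - 3 = 489 - 3 = 486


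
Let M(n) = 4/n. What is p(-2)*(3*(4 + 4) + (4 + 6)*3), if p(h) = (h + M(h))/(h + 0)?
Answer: 108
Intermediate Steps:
p(h) = (h + 4/h)/h (p(h) = (h + 4/h)/(h + 0) = (h + 4/h)/h)
p(-2)*(3*(4 + 4) + (4 + 6)*3) = (1 + 4/(-2)²)*(3*(4 + 4) + (4 + 6)*3) = (1 + 4*(¼))*(3*8 + 10*3) = (1 + 1)*(24 + 30) = 2*54 = 108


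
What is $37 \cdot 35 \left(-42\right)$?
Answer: $-54390$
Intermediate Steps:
$37 \cdot 35 \left(-42\right) = 1295 \left(-42\right) = -54390$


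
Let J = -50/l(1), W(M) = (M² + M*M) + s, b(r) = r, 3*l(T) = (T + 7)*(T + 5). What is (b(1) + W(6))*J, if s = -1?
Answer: -225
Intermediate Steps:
l(T) = (5 + T)*(7 + T)/3 (l(T) = ((T + 7)*(T + 5))/3 = ((7 + T)*(5 + T))/3 = ((5 + T)*(7 + T))/3 = (5 + T)*(7 + T)/3)
W(M) = -1 + 2*M² (W(M) = (M² + M*M) - 1 = (M² + M²) - 1 = 2*M² - 1 = -1 + 2*M²)
J = -25/8 (J = -50/(35/3 + 4*1 + (⅓)*1²) = -50/(35/3 + 4 + (⅓)*1) = -50/(35/3 + 4 + ⅓) = -50/16 = -50*1/16 = -25/8 ≈ -3.1250)
(b(1) + W(6))*J = (1 + (-1 + 2*6²))*(-25/8) = (1 + (-1 + 2*36))*(-25/8) = (1 + (-1 + 72))*(-25/8) = (1 + 71)*(-25/8) = 72*(-25/8) = -225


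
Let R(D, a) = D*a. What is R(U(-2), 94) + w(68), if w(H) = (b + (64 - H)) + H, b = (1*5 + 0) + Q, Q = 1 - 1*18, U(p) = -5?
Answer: -418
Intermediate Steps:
Q = -17 (Q = 1 - 18 = -17)
b = -12 (b = (1*5 + 0) - 17 = (5 + 0) - 17 = 5 - 17 = -12)
w(H) = 52 (w(H) = (-12 + (64 - H)) + H = (52 - H) + H = 52)
R(U(-2), 94) + w(68) = -5*94 + 52 = -470 + 52 = -418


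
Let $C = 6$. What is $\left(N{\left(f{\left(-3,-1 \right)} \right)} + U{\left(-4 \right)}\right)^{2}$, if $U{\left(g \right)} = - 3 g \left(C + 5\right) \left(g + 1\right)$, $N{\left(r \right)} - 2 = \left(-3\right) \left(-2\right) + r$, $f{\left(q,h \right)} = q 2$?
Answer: $155236$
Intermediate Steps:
$f{\left(q,h \right)} = 2 q$
$N{\left(r \right)} = 8 + r$ ($N{\left(r \right)} = 2 + \left(\left(-3\right) \left(-2\right) + r\right) = 2 + \left(6 + r\right) = 8 + r$)
$U{\left(g \right)} = - 3 g \left(11 + 11 g\right)$ ($U{\left(g \right)} = - 3 g \left(6 + 5\right) \left(g + 1\right) = - 3 g 11 \left(1 + g\right) = - 3 g \left(11 + 11 g\right)$)
$\left(N{\left(f{\left(-3,-1 \right)} \right)} + U{\left(-4 \right)}\right)^{2} = \left(\left(8 + 2 \left(-3\right)\right) - - 132 \left(1 - 4\right)\right)^{2} = \left(\left(8 - 6\right) - \left(-132\right) \left(-3\right)\right)^{2} = \left(2 - 396\right)^{2} = \left(-394\right)^{2} = 155236$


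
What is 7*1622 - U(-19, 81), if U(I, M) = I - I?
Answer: 11354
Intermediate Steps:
U(I, M) = 0
7*1622 - U(-19, 81) = 7*1622 - 1*0 = 11354 + 0 = 11354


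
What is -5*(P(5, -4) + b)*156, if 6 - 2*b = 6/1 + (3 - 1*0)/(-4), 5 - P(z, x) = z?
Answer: -585/2 ≈ -292.50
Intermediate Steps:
P(z, x) = 5 - z
b = 3/8 (b = 3 - (6/1 + (3 - 1*0)/(-4))/2 = 3 - (6*1 + (3 + 0)*(-¼))/2 = 3 - (6 + 3*(-¼))/2 = 3 - (6 - ¾)/2 = 3 - ½*21/4 = 3 - 21/8 = 3/8 ≈ 0.37500)
-5*(P(5, -4) + b)*156 = -5*((5 - 1*5) + 3/8)*156 = -5*((5 - 5) + 3/8)*156 = -5*(0 + 3/8)*156 = -5*3/8*156 = -15/8*156 = -585/2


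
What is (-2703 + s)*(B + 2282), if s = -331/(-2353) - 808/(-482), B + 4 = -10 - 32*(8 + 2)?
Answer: -2983883939328/567073 ≈ -5.2619e+6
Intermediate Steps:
B = -334 (B = -4 + (-10 - 32*(8 + 2)) = -4 + (-10 - 32*10) = -4 + (-10 - 320) = -4 - 330 = -334)
s = 1030383/567073 (s = -331*(-1/2353) - 808*(-1/482) = 331/2353 + 404/241 = 1030383/567073 ≈ 1.8170)
(-2703 + s)*(B + 2282) = (-2703 + 1030383/567073)*(-334 + 2282) = -1531767936/567073*1948 = -2983883939328/567073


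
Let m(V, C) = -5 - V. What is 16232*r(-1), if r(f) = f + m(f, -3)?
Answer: -81160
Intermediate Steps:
r(f) = -5 (r(f) = f + (-5 - f) = -5)
16232*r(-1) = 16232*(-5) = -81160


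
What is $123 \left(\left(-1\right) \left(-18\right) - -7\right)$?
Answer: $3075$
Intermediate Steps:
$123 \left(\left(-1\right) \left(-18\right) - -7\right) = 123 \left(18 + \left(-63 + 70\right)\right) = 123 \left(18 + 7\right) = 123 \cdot 25 = 3075$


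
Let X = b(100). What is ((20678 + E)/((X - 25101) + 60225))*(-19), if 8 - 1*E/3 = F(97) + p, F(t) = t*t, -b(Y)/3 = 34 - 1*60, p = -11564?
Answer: -516173/35202 ≈ -14.663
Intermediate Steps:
b(Y) = 78 (b(Y) = -3*(34 - 1*60) = -3*(34 - 60) = -3*(-26) = 78)
X = 78
F(t) = t²
E = 6489 (E = 24 - 3*(97² - 11564) = 24 - 3*(9409 - 11564) = 24 - 3*(-2155) = 24 + 6465 = 6489)
((20678 + E)/((X - 25101) + 60225))*(-19) = ((20678 + 6489)/((78 - 25101) + 60225))*(-19) = (27167/(-25023 + 60225))*(-19) = (27167/35202)*(-19) = -516173/35202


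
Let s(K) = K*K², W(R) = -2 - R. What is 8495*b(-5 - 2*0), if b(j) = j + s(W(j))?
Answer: 186890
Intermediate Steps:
s(K) = K³
b(j) = j + (-2 - j)³
8495*b(-5 - 2*0) = 8495*((-5 - 2*0) - (2 + (-5 - 2*0))³) = 8495*((-5 + 0) - (2 + (-5 + 0))³) = 8495*(-5 - (2 - 5)³) = 8495*(-5 - 1*(-3)³) = 8495*(-5 - 1*(-27)) = 8495*(-5 + 27) = 8495*22 = 186890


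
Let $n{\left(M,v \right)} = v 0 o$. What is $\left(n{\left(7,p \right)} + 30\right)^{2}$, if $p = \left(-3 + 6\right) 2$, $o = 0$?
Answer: $900$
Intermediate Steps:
$p = 6$ ($p = 3 \cdot 2 = 6$)
$n{\left(M,v \right)} = 0$ ($n{\left(M,v \right)} = v 0 \cdot 0 = 0 \cdot 0 = 0$)
$\left(n{\left(7,p \right)} + 30\right)^{2} = \left(0 + 30\right)^{2} = 30^{2} = 900$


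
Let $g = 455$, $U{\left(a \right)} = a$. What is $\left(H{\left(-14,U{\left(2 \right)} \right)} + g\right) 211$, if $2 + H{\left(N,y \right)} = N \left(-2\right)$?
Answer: $101491$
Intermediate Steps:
$H{\left(N,y \right)} = -2 - 2 N$ ($H{\left(N,y \right)} = -2 + N \left(-2\right) = -2 - 2 N$)
$\left(H{\left(-14,U{\left(2 \right)} \right)} + g\right) 211 = \left(\left(-2 - -28\right) + 455\right) 211 = \left(\left(-2 + 28\right) + 455\right) 211 = \left(26 + 455\right) 211 = 481 \cdot 211 = 101491$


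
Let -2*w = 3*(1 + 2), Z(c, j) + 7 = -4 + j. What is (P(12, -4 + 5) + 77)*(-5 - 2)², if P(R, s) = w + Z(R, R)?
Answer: 7203/2 ≈ 3601.5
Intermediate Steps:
Z(c, j) = -11 + j (Z(c, j) = -7 + (-4 + j) = -11 + j)
w = -9/2 (w = -3*(1 + 2)/2 = -3*3/2 = -½*9 = -9/2 ≈ -4.5000)
P(R, s) = -31/2 + R (P(R, s) = -9/2 + (-11 + R) = -31/2 + R)
(P(12, -4 + 5) + 77)*(-5 - 2)² = ((-31/2 + 12) + 77)*(-5 - 2)² = (-7/2 + 77)*(-7)² = (147/2)*49 = 7203/2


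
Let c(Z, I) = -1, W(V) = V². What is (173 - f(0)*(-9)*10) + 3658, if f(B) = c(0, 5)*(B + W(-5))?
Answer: 1581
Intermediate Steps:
f(B) = -25 - B (f(B) = -(B + (-5)²) = -(B + 25) = -(25 + B) = -25 - B)
(173 - f(0)*(-9)*10) + 3658 = (173 - (-25 - 1*0)*(-9)*10) + 3658 = (173 - (-25 + 0)*(-9)*10) + 3658 = (173 - (-25*(-9))*10) + 3658 = (173 - 225*10) + 3658 = (173 - 1*2250) + 3658 = (173 - 2250) + 3658 = -2077 + 3658 = 1581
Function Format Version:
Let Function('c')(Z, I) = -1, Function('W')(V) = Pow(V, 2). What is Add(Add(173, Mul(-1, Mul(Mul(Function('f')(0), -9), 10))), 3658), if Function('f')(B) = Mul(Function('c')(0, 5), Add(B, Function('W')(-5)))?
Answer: 1581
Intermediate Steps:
Function('f')(B) = Add(-25, Mul(-1, B)) (Function('f')(B) = Mul(-1, Add(B, Pow(-5, 2))) = Mul(-1, Add(B, 25)) = Mul(-1, Add(25, B)) = Add(-25, Mul(-1, B)))
Add(Add(173, Mul(-1, Mul(Mul(Function('f')(0), -9), 10))), 3658) = Add(Add(173, Mul(-1, Mul(Mul(Add(-25, Mul(-1, 0)), -9), 10))), 3658) = Add(Add(173, Mul(-1, Mul(Mul(Add(-25, 0), -9), 10))), 3658) = Add(Add(173, Mul(-1, Mul(Mul(-25, -9), 10))), 3658) = Add(Add(173, Mul(-1, Mul(225, 10))), 3658) = Add(Add(173, Mul(-1, 2250)), 3658) = Add(Add(173, -2250), 3658) = Add(-2077, 3658) = 1581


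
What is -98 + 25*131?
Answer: 3177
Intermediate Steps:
-98 + 25*131 = -98 + 3275 = 3177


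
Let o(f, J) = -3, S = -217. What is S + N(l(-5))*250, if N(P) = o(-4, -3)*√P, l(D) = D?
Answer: -217 - 750*I*√5 ≈ -217.0 - 1677.1*I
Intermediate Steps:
N(P) = -3*√P
S + N(l(-5))*250 = -217 - 3*I*√5*250 = -217 - 750*I*√5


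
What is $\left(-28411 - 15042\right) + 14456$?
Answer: $-28997$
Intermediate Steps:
$\left(-28411 - 15042\right) + 14456 = -43453 + 14456 = -28997$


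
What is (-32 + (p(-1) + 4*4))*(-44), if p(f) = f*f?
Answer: 660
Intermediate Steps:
p(f) = f²
(-32 + (p(-1) + 4*4))*(-44) = (-32 + ((-1)² + 4*4))*(-44) = (-32 + (1 + 16))*(-44) = (-32 + 17)*(-44) = -15*(-44) = 660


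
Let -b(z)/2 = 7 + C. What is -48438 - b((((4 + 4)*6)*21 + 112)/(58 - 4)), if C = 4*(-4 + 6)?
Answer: -48408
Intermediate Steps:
C = 8 (C = 4*2 = 8)
b(z) = -30 (b(z) = -2*(7 + 8) = -2*15 = -30)
-48438 - b((((4 + 4)*6)*21 + 112)/(58 - 4)) = -48438 - 1*(-30) = -48438 + 30 = -48408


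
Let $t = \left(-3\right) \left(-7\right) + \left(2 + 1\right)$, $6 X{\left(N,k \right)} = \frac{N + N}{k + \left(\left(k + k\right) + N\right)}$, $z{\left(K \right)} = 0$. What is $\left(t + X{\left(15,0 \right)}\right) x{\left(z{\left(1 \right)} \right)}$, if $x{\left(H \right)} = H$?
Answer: $0$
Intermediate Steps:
$X{\left(N,k \right)} = \frac{N}{3 \left(N + 3 k\right)}$ ($X{\left(N,k \right)} = \frac{\left(N + N\right) \frac{1}{k + \left(\left(k + k\right) + N\right)}}{6} = \frac{2 N \frac{1}{k + \left(2 k + N\right)}}{6} = \frac{2 N \frac{1}{k + \left(N + 2 k\right)}}{6} = \frac{2 N \frac{1}{N + 3 k}}{6} = \frac{N}{3 \left(N + 3 k\right)}$)
$t = 24$ ($t = 21 + 3 = 24$)
$\left(t + X{\left(15,0 \right)}\right) x{\left(z{\left(1 \right)} \right)} = \left(24 + \frac{1}{3} \cdot 15 \frac{1}{15 + 3 \cdot 0}\right) 0 = \left(24 + \frac{1}{3} \cdot 15 \frac{1}{15 + 0}\right) 0 = \left(24 + \frac{1}{3} \cdot 15 \cdot \frac{1}{15}\right) 0 = \left(24 + \frac{1}{3}\right) 0 = \frac{73}{3} \cdot 0 = 0$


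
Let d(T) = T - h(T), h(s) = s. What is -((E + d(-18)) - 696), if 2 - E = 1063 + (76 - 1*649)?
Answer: 1184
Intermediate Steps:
d(T) = 0 (d(T) = T - T = 0)
E = -488 (E = 2 - (1063 + (76 - 1*649)) = 2 - (1063 + (76 - 649)) = 2 - (1063 - 573) = 2 - 1*490 = 2 - 490 = -488)
-((E + d(-18)) - 696) = -((-488 + 0) - 696) = -(-488 - 696) = -1*(-1184) = 1184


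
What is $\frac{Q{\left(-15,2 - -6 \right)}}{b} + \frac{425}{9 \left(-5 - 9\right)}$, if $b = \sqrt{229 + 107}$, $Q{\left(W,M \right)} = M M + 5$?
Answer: $- \frac{425}{126} + \frac{23 \sqrt{21}}{28} \approx 0.39124$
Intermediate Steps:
$Q{\left(W,M \right)} = 5 + M^{2}$ ($Q{\left(W,M \right)} = M^{2} + 5 = 5 + M^{2}$)
$b = 4 \sqrt{21}$ ($b = \sqrt{336} = 4 \sqrt{21} \approx 18.33$)
$\frac{Q{\left(-15,2 - -6 \right)}}{b} + \frac{425}{9 \left(-5 - 9\right)} = \frac{5 + \left(2 - -6\right)^{2}}{4 \sqrt{21}} + \frac{425}{9 \left(-5 - 9\right)} = \left(5 + \left(2 + 6\right)^{2}\right) \frac{\sqrt{21}}{84} + \frac{425}{9 \left(-14\right)} = \left(5 + 8^{2}\right) \frac{\sqrt{21}}{84} + \frac{425}{-126} = \left(5 + 64\right) \frac{\sqrt{21}}{84} + 425 \left(- \frac{1}{126}\right) = 69 \frac{\sqrt{21}}{84} - \frac{425}{126} = \frac{23 \sqrt{21}}{28} - \frac{425}{126} = - \frac{425}{126} + \frac{23 \sqrt{21}}{28}$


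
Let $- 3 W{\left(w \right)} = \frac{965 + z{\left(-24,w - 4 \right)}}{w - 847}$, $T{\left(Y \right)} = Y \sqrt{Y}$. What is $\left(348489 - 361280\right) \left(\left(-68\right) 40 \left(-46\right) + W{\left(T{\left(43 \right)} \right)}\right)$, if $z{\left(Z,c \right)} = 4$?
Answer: $- \frac{1020908188162411}{637902} - \frac{177654199 \sqrt{43}}{637902} \approx -1.6004 \cdot 10^{9}$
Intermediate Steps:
$T{\left(Y \right)} = Y^{\frac{3}{2}}$
$W{\left(w \right)} = - \frac{323}{-847 + w}$ ($W{\left(w \right)} = - \frac{\left(965 + 4\right) \frac{1}{w - 847}}{3} = - \frac{969 \frac{1}{-847 + w}}{3} = - \frac{323}{-847 + w}$)
$\left(348489 - 361280\right) \left(\left(-68\right) 40 \left(-46\right) + W{\left(T{\left(43 \right)} \right)}\right) = \left(348489 - 361280\right) \left(\left(-68\right) 40 \left(-46\right) - \frac{323}{-847 + 43^{\frac{3}{2}}}\right) = - 12791 \left(\left(-2720\right) \left(-46\right) - \frac{323}{-847 + 43 \sqrt{43}}\right) = - 12791 \left(125120 - \frac{323}{-847 + 43 \sqrt{43}}\right) = -1600409920 + \frac{4131493}{-847 + 43 \sqrt{43}}$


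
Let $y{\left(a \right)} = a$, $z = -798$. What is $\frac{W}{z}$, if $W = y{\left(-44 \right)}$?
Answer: $\frac{22}{399} \approx 0.055138$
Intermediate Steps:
$W = -44$
$\frac{W}{z} = - \frac{44}{-798} = \left(-44\right) \left(- \frac{1}{798}\right) = \frac{22}{399}$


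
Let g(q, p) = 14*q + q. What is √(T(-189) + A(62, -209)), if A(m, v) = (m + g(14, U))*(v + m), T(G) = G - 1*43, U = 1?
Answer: 2*I*√10054 ≈ 200.54*I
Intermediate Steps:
g(q, p) = 15*q
T(G) = -43 + G (T(G) = G - 43 = -43 + G)
A(m, v) = (210 + m)*(m + v) (A(m, v) = (m + 15*14)*(v + m) = (m + 210)*(m + v) = (210 + m)*(m + v))
√(T(-189) + A(62, -209)) = √((-43 - 189) + (62² + 210*62 + 210*(-209) + 62*(-209))) = √(-232 + (3844 + 13020 - 43890 - 12958)) = √(-232 - 39984) = √(-40216) = 2*I*√10054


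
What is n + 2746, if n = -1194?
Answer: 1552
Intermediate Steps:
n + 2746 = -1194 + 2746 = 1552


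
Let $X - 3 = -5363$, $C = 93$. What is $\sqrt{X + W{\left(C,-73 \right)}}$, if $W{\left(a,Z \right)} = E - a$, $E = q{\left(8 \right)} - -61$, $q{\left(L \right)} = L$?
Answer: $2 i \sqrt{1346} \approx 73.376 i$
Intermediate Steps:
$X = -5360$ ($X = 3 - 5363 = -5360$)
$E = 69$ ($E = 8 - -61 = 8 + 61 = 69$)
$W{\left(a,Z \right)} = 69 - a$
$\sqrt{X + W{\left(C,-73 \right)}} = \sqrt{-5360 + \left(69 - 93\right)} = \sqrt{-5360 - 24} = \sqrt{-5384} = 2 i \sqrt{1346}$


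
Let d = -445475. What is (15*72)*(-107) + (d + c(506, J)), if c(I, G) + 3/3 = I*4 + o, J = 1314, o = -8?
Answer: -559020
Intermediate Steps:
c(I, G) = -9 + 4*I (c(I, G) = -1 + (I*4 - 8) = -1 + (4*I - 8) = -1 + (-8 + 4*I) = -9 + 4*I)
(15*72)*(-107) + (d + c(506, J)) = (15*72)*(-107) + (-445475 + (-9 + 4*506)) = 1080*(-107) + (-445475 + (-9 + 2024)) = -115560 + (-445475 + 2015) = -115560 - 443460 = -559020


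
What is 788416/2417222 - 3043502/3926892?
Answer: -1065198877093/2373042433506 ≈ -0.44887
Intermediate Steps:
788416/2417222 - 3043502/3926892 = 788416*(1/2417222) - 3043502*1/3926892 = 394208/1208611 - 1521751/1963446 = -1065198877093/2373042433506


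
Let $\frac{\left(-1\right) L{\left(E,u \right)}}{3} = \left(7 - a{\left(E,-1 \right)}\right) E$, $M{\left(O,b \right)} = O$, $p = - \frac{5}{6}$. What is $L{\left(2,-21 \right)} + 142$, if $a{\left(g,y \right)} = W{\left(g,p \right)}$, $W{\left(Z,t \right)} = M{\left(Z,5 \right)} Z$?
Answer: $124$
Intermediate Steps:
$p = - \frac{5}{6}$ ($p = \left(-5\right) \frac{1}{6} = - \frac{5}{6} \approx -0.83333$)
$W{\left(Z,t \right)} = Z^{2}$ ($W{\left(Z,t \right)} = Z Z = Z^{2}$)
$a{\left(g,y \right)} = g^{2}$
$L{\left(E,u \right)} = - 3 E \left(7 - E^{2}\right)$ ($L{\left(E,u \right)} = - 3 \left(7 - E^{2}\right) E = - 3 E \left(7 - E^{2}\right)$)
$L{\left(2,-21 \right)} + 142 = 3 \cdot 2 \left(-7 + 2^{2}\right) + 142 = 3 \cdot 2 \left(-7 + 4\right) + 142 = 3 \cdot 2 \left(-3\right) + 142 = -18 + 142 = 124$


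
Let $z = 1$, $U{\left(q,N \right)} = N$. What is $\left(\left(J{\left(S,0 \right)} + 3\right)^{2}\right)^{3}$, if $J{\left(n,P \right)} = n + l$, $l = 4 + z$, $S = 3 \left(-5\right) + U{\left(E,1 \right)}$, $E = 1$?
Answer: $46656$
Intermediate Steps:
$S = -14$ ($S = 3 \left(-5\right) + 1 = -15 + 1 = -14$)
$l = 5$ ($l = 4 + 1 = 5$)
$J{\left(n,P \right)} = 5 + n$ ($J{\left(n,P \right)} = n + 5 = 5 + n$)
$\left(\left(J{\left(S,0 \right)} + 3\right)^{2}\right)^{3} = \left(\left(\left(5 - 14\right) + 3\right)^{2}\right)^{3} = \left(\left(-9 + 3\right)^{2}\right)^{3} = \left(\left(-6\right)^{2}\right)^{3} = 36^{3} = 46656$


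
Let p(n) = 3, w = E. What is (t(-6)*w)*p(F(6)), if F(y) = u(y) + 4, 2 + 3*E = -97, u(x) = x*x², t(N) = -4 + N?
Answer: 990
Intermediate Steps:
u(x) = x³
E = -33 (E = -⅔ + (⅓)*(-97) = -⅔ - 97/3 = -33)
F(y) = 4 + y³ (F(y) = y³ + 4 = 4 + y³)
w = -33
(t(-6)*w)*p(F(6)) = ((-4 - 6)*(-33))*3 = -10*(-33)*3 = 330*3 = 990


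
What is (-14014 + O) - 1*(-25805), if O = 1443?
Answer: 13234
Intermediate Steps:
(-14014 + O) - 1*(-25805) = (-14014 + 1443) - 1*(-25805) = -12571 + 25805 = 13234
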